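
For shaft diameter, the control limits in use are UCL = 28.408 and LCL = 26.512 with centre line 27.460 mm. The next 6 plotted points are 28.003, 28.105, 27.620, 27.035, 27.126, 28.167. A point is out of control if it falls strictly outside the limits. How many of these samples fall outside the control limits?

0

All 6 points lie within [26.512, 28.408].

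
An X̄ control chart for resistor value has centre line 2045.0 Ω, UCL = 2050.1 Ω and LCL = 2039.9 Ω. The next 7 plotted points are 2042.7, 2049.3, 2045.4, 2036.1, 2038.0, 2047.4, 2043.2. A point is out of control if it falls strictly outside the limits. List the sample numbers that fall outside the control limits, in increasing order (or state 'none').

4, 5

Compare each point to [2039.9, 2050.1]: sample 4 = 2036.1 < LCL; sample 5 = 2038.0 < LCL.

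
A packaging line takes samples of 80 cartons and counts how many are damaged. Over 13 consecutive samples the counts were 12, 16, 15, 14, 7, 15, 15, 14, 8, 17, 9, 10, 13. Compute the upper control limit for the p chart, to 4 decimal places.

0.2812

p̄ = Σdᵢ / (k·n) = 165 / (13 × 80) = 0.15865
UCL = p̄ + 3·√(p̄(1−p̄)/n) = 0.15865 + 3 × √(0.15865×0.84135/80) = 0.15865 + 3 × 0.04085 = 0.28120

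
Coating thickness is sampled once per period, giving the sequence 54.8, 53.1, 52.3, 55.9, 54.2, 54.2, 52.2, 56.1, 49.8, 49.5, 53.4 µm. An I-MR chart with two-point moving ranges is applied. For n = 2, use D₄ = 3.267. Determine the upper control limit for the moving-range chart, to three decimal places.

Moving ranges: 1.7, 0.8, 3.6, 1.7, 0.0, 2.0, 3.9, 6.3, 0.3, 3.9; M̄R̄ = 24.2000 / 10 = 2.4200
UCL_MR = D₄·M̄R̄ = 3.267 × 2.4200 = 7.9061

7.906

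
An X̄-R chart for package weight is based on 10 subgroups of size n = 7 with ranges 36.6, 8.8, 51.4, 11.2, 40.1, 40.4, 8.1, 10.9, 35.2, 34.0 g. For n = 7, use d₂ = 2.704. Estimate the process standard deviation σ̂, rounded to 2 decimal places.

R̄ = (36.6 + 8.8 + 51.4 + 11.2 + 40.1 + 40.4 + 8.1 + 10.9 + 35.2 + 34.0) / 10 = 27.6700
σ̂ = R̄ / d₂ = 27.6700 / 2.704 = 10.2330

10.23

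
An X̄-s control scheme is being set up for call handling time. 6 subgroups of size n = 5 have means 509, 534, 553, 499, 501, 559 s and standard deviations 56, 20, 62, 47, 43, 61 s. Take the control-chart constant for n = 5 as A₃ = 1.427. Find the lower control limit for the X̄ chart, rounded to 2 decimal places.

457.10

X̄̄ = (509 + 534 + 553 + 499 + 501 + 559) / 6 = 525.8333
s̄ = (56 + 20 + 62 + 47 + 43 + 61) / 6 = 48.1667
LCL = X̄̄ − A₃·s̄ = 525.8333 − 1.427 × 48.1667 = 457.0995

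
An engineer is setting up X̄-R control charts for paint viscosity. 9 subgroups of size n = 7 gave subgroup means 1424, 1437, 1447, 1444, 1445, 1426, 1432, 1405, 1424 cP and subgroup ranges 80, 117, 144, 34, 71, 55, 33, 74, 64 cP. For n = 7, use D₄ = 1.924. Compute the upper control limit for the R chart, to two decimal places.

R̄ = (80 + 117 + 144 + 34 + 71 + 55 + 33 + 74 + 64) / 9 = 672.0000 / 9 = 74.6667
UCL_R = D₄·R̄ = 1.924 × 74.6667 = 143.6587

143.66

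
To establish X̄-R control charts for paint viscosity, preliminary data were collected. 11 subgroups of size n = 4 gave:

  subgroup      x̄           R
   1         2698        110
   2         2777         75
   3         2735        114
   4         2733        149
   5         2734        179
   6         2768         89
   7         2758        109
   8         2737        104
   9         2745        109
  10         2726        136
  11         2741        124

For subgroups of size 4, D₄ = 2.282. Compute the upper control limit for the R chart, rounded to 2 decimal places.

R̄ = (110 + 75 + 114 + 149 + 179 + 89 + 109 + 104 + 109 + 136 + 124) / 11 = 1298.0000 / 11 = 118.0000
UCL_R = D₄·R̄ = 2.282 × 118.0000 = 269.2760

269.28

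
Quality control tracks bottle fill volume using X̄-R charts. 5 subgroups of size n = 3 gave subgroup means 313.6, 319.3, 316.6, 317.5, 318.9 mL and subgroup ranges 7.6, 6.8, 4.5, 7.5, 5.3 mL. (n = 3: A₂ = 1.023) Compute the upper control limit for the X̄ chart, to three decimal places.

323.666

X̄̄ = (313.6 + 319.3 + 316.6 + 317.5 + 318.9) / 5 = 1585.9000 / 5 = 317.1800
R̄ = (7.6 + 6.8 + 4.5 + 7.5 + 5.3) / 5 = 31.7000 / 5 = 6.3400
UCL = X̄̄ + A₂·R̄ = 317.1800 + 1.023 × 6.3400 = 323.6658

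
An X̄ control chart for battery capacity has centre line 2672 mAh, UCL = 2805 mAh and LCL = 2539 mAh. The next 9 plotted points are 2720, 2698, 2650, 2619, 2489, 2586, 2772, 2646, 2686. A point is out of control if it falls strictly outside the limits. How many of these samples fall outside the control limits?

Compare each point to [2539, 2805]: sample 5 = 2489 < LCL.

1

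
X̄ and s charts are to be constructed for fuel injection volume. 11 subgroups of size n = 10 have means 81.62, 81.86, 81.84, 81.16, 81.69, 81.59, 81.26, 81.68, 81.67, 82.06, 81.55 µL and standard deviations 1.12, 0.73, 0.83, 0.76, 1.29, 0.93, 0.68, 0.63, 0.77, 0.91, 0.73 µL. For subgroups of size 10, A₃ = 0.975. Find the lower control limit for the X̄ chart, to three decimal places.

80.803

X̄̄ = (81.62 + 81.86 + 81.84 + 81.16 + 81.69 + 81.59 + 81.26 + 81.68 + 81.67 + 82.06 + 81.55) / 11 = 81.6345
s̄ = (1.12 + 0.73 + 0.83 + 0.76 + 1.29 + 0.93 + 0.68 + 0.63 + 0.77 + 0.91 + 0.73) / 11 = 0.8527
LCL = X̄̄ − A₃·s̄ = 81.6345 − 0.975 × 0.8527 = 80.8031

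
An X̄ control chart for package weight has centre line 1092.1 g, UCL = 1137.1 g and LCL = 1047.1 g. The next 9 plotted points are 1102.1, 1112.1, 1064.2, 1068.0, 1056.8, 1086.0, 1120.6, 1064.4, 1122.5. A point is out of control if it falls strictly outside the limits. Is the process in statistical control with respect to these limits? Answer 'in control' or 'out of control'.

All 9 points lie within [1047.1, 1137.1].

in control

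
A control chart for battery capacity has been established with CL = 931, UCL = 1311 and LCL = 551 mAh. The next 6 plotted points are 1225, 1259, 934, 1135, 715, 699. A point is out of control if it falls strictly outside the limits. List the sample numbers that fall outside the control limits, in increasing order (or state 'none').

All 6 points lie within [551, 1311].

none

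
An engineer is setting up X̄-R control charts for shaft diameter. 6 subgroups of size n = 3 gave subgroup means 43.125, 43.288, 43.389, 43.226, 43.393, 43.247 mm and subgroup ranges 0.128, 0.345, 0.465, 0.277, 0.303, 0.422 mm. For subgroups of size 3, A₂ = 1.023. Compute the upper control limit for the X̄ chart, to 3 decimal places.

X̄̄ = (43.125 + 43.288 + 43.389 + 43.226 + 43.393 + 43.247) / 6 = 259.6680 / 6 = 43.2780
R̄ = (0.128 + 0.345 + 0.465 + 0.277 + 0.303 + 0.422) / 6 = 1.9400 / 6 = 0.3233
UCL = X̄̄ + A₂·R̄ = 43.2780 + 1.023 × 0.3233 = 43.6088

43.609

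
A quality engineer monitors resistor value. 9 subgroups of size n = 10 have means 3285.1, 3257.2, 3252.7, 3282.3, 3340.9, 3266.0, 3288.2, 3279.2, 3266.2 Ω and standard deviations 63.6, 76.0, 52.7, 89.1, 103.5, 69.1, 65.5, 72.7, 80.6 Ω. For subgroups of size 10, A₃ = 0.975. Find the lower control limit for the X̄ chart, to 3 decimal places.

X̄̄ = (3285.1 + 3257.2 + 3252.7 + 3282.3 + 3340.9 + 3266.0 + 3288.2 + 3279.2 + 3266.2) / 9 = 3279.7556
s̄ = (63.6 + 76.0 + 52.7 + 89.1 + 103.5 + 69.1 + 65.5 + 72.7 + 80.6) / 9 = 74.7556
LCL = X̄̄ − A₃·s̄ = 3279.7556 − 0.975 × 74.7556 = 3206.8689

3206.869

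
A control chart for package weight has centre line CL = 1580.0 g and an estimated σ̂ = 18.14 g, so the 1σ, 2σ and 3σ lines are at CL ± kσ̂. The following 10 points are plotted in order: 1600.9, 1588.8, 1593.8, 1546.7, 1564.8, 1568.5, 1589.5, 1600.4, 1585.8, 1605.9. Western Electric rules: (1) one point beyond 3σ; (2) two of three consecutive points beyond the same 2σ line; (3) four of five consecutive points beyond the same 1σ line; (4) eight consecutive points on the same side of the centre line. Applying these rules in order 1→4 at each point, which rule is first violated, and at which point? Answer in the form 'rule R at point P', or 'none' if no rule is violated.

Zone of each point (C = within 1σ̂, B = 1σ̂–2σ̂, A = 2σ̂–3σ̂, * = beyond 3σ̂; sign = side of CL): 1:+B, 2:+C, 3:+C, 4:-B, 5:-C, 6:-C, 7:+C, 8:+B, 9:+C, 10:+B
No rule fires across all 10 points.

none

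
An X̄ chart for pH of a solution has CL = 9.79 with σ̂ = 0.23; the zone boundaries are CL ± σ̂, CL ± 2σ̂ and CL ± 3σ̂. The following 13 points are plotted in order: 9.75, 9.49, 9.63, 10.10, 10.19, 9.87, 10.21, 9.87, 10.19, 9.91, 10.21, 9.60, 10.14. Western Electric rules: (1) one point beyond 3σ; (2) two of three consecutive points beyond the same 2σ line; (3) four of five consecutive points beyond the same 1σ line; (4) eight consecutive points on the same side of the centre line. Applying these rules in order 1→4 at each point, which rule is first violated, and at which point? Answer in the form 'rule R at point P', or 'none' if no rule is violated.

rule 4 at point 11

Zone of each point (C = within 1σ̂, B = 1σ̂–2σ̂, A = 2σ̂–3σ̂, * = beyond 3σ̂; sign = side of CL): 1:-C, 2:-B, 3:-C, 4:+B, 5:+B, 6:+C, 7:+B, 8:+C, 9:+B, 10:+C, 11:+B, 12:-C, 13:+B
Rule 4 (eight consecutive points on the same side of the centre line) is satisfied at point 11.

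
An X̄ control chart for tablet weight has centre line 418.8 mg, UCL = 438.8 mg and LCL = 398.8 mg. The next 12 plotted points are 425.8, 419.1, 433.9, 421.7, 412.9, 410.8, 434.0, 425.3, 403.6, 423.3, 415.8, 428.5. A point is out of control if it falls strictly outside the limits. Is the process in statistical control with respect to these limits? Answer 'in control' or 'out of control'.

in control

All 12 points lie within [398.8, 438.8].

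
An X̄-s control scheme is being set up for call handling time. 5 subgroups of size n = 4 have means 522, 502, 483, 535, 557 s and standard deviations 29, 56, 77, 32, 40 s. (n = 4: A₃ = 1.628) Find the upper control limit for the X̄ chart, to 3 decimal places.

X̄̄ = (522 + 502 + 483 + 535 + 557) / 5 = 519.8000
s̄ = (29 + 56 + 77 + 32 + 40) / 5 = 46.8000
UCL = X̄̄ + A₃·s̄ = 519.8000 + 1.628 × 46.8000 = 595.9904

595.990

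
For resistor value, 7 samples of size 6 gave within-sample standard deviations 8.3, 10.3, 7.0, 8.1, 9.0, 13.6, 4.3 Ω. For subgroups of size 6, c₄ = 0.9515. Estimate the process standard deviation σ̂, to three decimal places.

9.098

s̄ = (8.3 + 10.3 + 7.0 + 8.1 + 9.0 + 13.6 + 4.3) / 7 = 8.6571
σ̂ = s̄ / c₄ = 8.6571 / 0.9515 = 9.0984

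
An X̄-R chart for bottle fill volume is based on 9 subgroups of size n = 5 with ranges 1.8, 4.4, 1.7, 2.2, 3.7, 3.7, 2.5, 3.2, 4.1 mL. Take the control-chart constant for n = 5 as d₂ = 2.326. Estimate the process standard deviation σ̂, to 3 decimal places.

1.304

R̄ = (1.8 + 4.4 + 1.7 + 2.2 + 3.7 + 3.7 + 2.5 + 3.2 + 4.1) / 9 = 3.0333
σ̂ = R̄ / d₂ = 3.0333 / 2.326 = 1.3041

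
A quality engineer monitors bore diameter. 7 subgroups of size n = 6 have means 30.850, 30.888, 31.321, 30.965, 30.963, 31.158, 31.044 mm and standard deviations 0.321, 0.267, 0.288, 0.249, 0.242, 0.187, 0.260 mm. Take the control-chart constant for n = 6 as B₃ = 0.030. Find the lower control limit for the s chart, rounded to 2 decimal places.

0.01

s̄ = (0.321 + 0.267 + 0.288 + 0.249 + 0.242 + 0.187 + 0.260) / 7 = 0.2591
LCL_s = B₃·s̄ = 0.030 × 0.2591 = 0.0078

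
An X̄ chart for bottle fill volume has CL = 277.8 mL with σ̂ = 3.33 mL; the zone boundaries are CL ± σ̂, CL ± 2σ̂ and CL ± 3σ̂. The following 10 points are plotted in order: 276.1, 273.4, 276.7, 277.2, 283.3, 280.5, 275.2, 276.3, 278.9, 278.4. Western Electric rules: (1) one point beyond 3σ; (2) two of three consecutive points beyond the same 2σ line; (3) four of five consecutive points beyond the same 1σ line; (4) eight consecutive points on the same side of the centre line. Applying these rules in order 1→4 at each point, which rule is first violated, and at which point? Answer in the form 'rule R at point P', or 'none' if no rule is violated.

Zone of each point (C = within 1σ̂, B = 1σ̂–2σ̂, A = 2σ̂–3σ̂, * = beyond 3σ̂; sign = side of CL): 1:-C, 2:-B, 3:-C, 4:-C, 5:+B, 6:+C, 7:-C, 8:-C, 9:+C, 10:+C
No rule fires across all 10 points.

none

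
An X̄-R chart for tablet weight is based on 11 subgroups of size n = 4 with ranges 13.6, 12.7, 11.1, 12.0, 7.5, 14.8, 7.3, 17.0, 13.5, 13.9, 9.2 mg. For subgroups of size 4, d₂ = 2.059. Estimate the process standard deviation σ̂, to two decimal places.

5.85

R̄ = (13.6 + 12.7 + 11.1 + 12.0 + 7.5 + 14.8 + 7.3 + 17.0 + 13.5 + 13.9 + 9.2) / 11 = 12.0545
σ̂ = R̄ / d₂ = 12.0545 / 2.059 = 5.8546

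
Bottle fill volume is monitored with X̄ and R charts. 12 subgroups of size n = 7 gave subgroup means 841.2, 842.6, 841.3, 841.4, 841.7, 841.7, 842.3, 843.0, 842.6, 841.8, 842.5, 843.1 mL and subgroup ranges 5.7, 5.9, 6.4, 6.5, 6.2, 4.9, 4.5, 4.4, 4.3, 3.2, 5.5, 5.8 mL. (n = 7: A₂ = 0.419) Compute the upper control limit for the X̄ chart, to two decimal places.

844.31

X̄̄ = (841.2 + 842.6 + 841.3 + 841.4 + 841.7 + 841.7 + 842.3 + 843.0 + 842.6 + 841.8 + 842.5 + 843.1) / 12 = 10105.2000 / 12 = 842.1000
R̄ = (5.7 + 5.9 + 6.4 + 6.5 + 6.2 + 4.9 + 4.5 + 4.4 + 4.3 + 3.2 + 5.5 + 5.8) / 12 = 63.3000 / 12 = 5.2750
UCL = X̄̄ + A₂·R̄ = 842.1000 + 0.419 × 5.2750 = 844.3102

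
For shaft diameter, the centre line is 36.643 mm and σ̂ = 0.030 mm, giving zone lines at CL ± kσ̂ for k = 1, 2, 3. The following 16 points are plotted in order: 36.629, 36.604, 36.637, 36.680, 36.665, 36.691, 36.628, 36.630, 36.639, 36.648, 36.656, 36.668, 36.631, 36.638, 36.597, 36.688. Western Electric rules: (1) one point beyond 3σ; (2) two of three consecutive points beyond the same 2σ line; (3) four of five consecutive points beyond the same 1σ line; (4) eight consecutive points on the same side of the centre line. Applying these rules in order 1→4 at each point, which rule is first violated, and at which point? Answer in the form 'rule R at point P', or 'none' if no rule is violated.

Zone of each point (C = within 1σ̂, B = 1σ̂–2σ̂, A = 2σ̂–3σ̂, * = beyond 3σ̂; sign = side of CL): 1:-C, 2:-B, 3:-C, 4:+B, 5:+C, 6:+B, 7:-C, 8:-C, 9:-C, 10:+C, 11:+C, 12:+C, 13:-C, 14:-C, 15:-B, 16:+B
No rule fires across all 16 points.

none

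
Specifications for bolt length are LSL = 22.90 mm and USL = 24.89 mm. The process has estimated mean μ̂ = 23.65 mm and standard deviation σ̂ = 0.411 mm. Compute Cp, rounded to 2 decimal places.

Cp = (USL − LSL) / (6σ̂) = (24.89 − 22.90) / (6 × 0.411) = 1.9900 / 2.4660 = 0.8070

0.81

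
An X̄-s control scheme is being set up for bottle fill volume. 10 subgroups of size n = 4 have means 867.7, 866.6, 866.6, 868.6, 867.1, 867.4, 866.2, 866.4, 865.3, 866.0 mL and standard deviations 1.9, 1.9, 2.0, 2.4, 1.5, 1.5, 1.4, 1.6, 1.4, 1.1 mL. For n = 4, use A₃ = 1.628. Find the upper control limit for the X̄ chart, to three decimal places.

X̄̄ = (867.7 + 866.6 + 866.6 + 868.6 + 867.1 + 867.4 + 866.2 + 866.4 + 865.3 + 866.0) / 10 = 866.7900
s̄ = (1.9 + 1.9 + 2.0 + 2.4 + 1.5 + 1.5 + 1.4 + 1.6 + 1.4 + 1.1) / 10 = 1.6700
UCL = X̄̄ + A₃·s̄ = 866.7900 + 1.628 × 1.6700 = 869.5088

869.509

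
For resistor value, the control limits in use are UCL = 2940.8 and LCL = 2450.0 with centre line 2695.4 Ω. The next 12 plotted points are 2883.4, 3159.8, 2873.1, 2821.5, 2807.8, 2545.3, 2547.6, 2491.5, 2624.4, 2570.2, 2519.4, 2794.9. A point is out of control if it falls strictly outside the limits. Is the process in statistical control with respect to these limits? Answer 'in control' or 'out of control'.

out of control

Compare each point to [2450.0, 2940.8]: sample 2 = 3159.8 > UCL.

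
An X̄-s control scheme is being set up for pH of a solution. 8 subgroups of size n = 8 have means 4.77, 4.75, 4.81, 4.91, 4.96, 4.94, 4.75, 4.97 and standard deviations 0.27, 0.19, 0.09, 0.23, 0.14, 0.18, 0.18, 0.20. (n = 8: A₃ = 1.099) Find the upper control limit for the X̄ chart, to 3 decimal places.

X̄̄ = (4.77 + 4.75 + 4.81 + 4.91 + 4.96 + 4.94 + 4.75 + 4.97) / 8 = 4.8575
s̄ = (0.27 + 0.19 + 0.09 + 0.23 + 0.14 + 0.18 + 0.18 + 0.20) / 8 = 0.1850
UCL = X̄̄ + A₃·s̄ = 4.8575 + 1.099 × 0.1850 = 5.0608

5.061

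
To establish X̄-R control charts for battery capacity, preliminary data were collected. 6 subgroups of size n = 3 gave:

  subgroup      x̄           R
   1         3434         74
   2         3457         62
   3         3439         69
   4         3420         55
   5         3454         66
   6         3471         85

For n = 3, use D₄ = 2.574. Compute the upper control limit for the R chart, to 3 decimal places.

R̄ = (74 + 62 + 69 + 55 + 66 + 85) / 6 = 411.0000 / 6 = 68.5000
UCL_R = D₄·R̄ = 2.574 × 68.5000 = 176.3190

176.319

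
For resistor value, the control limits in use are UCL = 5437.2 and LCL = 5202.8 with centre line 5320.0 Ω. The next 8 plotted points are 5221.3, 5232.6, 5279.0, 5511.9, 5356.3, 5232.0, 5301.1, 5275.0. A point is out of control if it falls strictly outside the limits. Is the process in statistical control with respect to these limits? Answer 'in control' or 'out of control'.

out of control

Compare each point to [5202.8, 5437.2]: sample 4 = 5511.9 > UCL.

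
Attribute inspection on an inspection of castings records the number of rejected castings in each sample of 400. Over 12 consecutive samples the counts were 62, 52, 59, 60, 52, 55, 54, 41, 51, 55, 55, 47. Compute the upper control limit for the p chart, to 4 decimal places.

p̄ = Σdᵢ / (k·n) = 643 / (12 × 400) = 0.13396
UCL = p̄ + 3·√(p̄(1−p̄)/n) = 0.13396 + 3 × √(0.13396×0.86604/400) = 0.13396 + 3 × 0.01703 = 0.18505

0.1850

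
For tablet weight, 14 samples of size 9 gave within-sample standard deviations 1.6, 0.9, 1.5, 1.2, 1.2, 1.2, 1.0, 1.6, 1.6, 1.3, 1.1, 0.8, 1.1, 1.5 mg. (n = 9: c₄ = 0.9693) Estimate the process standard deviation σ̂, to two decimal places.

1.30

s̄ = (1.6 + 0.9 + 1.5 + 1.2 + 1.2 + 1.2 + 1.0 + 1.6 + 1.6 + 1.3 + 1.1 + 0.8 + 1.1 + 1.5) / 14 = 1.2571
σ̂ = s̄ / c₄ = 1.2571 / 0.9693 = 1.2970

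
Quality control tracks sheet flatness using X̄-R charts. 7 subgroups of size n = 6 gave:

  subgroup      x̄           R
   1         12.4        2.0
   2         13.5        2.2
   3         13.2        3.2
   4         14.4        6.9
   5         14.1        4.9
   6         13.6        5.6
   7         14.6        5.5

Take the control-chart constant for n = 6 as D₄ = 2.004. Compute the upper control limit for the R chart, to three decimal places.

R̄ = (2.0 + 2.2 + 3.2 + 6.9 + 4.9 + 5.6 + 5.5) / 7 = 30.3000 / 7 = 4.3286
UCL_R = D₄·R̄ = 2.004 × 4.3286 = 8.6745

8.674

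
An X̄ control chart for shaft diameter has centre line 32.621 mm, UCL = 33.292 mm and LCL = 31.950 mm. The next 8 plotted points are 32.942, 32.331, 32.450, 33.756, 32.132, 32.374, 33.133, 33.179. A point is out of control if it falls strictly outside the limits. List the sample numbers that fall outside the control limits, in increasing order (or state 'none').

Compare each point to [31.950, 33.292]: sample 4 = 33.756 > UCL.

4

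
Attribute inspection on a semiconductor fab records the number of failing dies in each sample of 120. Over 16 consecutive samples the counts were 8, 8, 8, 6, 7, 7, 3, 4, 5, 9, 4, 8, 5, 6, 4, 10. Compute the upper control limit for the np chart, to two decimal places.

p̄ = Σdᵢ / (k·n) = 102 / (16 × 120) = 0.05312
UCL = np̄ + 3·√(np̄(1−p̄)) = 6.3750 + 3 × √(6.3750×0.94688) = 6.3750 + 3 × 2.4569 = 13.7457

13.75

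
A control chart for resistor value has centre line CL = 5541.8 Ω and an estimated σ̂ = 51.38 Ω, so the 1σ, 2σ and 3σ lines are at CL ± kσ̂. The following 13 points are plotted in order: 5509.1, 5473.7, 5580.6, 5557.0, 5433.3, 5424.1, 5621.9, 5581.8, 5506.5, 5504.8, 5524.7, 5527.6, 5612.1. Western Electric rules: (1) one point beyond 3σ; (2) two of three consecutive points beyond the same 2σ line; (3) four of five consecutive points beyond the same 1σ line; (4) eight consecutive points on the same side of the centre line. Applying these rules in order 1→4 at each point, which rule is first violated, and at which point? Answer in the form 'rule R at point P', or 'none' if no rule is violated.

Zone of each point (C = within 1σ̂, B = 1σ̂–2σ̂, A = 2σ̂–3σ̂, * = beyond 3σ̂; sign = side of CL): 1:-C, 2:-B, 3:+C, 4:+C, 5:-A, 6:-A, 7:+B, 8:+C, 9:-C, 10:-C, 11:-C, 12:-C, 13:+B
Rule 2 (two of three consecutive points beyond the same 2σ limit) is satisfied at point 6.

rule 2 at point 6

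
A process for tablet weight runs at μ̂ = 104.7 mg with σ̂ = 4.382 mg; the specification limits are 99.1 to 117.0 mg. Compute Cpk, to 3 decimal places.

Cpu = (USL − μ̂) / (3σ̂) = (117.0 − 104.7) / (3 × 4.382) = 0.9356; Cpl = (μ̂ − LSL) / (3σ̂) = (104.7 − 99.1) / (3 × 4.382) = 0.4260; Cpk = min(Cpu, Cpl) = 0.4260

0.426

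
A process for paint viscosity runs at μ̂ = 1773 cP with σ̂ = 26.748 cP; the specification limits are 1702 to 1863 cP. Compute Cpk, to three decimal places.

Cpu = (USL − μ̂) / (3σ̂) = (1863 − 1773) / (3 × 26.748) = 1.1216; Cpl = (μ̂ − LSL) / (3σ̂) = (1773 − 1702) / (3 × 26.748) = 0.8848; Cpk = min(Cpu, Cpl) = 0.8848

0.885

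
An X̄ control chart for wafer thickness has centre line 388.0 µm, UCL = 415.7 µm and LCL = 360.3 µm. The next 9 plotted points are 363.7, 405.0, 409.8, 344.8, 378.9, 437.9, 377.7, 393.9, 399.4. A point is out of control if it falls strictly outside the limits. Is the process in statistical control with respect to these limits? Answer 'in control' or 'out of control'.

Compare each point to [360.3, 415.7]: sample 4 = 344.8 < LCL; sample 6 = 437.9 > UCL.

out of control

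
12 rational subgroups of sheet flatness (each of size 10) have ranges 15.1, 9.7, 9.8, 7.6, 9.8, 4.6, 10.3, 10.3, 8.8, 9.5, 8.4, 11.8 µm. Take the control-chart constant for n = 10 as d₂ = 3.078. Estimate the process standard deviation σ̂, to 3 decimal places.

R̄ = (15.1 + 9.7 + 9.8 + 7.6 + 9.8 + 4.6 + 10.3 + 10.3 + 8.8 + 9.5 + 8.4 + 11.8) / 12 = 9.6417
σ̂ = R̄ / d₂ = 9.6417 / 3.078 = 3.1324

3.132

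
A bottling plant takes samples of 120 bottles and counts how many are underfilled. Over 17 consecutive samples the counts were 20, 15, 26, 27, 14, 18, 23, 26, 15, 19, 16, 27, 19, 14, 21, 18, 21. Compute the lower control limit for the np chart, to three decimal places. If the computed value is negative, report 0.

7.708

p̄ = Σdᵢ / (k·n) = 339 / (17 × 120) = 0.16618
LCL = np̄ − 3·√(np̄(1−p̄)) = 19.9412 − 3 × 4.0777 = 7.7082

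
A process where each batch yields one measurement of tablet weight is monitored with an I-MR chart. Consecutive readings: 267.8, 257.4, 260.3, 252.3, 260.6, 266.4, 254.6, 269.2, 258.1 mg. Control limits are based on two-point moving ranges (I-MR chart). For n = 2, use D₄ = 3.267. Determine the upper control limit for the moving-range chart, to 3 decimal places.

Moving ranges: 10.4, 2.9, 8.0, 8.3, 5.8, 11.8, 14.6, 11.1; M̄R̄ = 72.9000 / 8 = 9.1125
UCL_MR = D₄·M̄R̄ = 3.267 × 9.1125 = 29.7705

29.771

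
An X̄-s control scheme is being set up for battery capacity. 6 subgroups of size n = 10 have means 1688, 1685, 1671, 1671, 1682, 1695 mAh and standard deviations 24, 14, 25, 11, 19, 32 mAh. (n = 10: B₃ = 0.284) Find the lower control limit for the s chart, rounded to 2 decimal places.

s̄ = (24 + 14 + 25 + 11 + 19 + 32) / 6 = 20.8333
LCL_s = B₃·s̄ = 0.284 × 20.8333 = 5.9167

5.92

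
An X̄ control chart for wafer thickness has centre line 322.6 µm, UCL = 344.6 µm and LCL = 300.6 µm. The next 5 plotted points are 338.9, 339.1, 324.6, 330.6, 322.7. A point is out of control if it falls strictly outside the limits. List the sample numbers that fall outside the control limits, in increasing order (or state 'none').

All 5 points lie within [300.6, 344.6].

none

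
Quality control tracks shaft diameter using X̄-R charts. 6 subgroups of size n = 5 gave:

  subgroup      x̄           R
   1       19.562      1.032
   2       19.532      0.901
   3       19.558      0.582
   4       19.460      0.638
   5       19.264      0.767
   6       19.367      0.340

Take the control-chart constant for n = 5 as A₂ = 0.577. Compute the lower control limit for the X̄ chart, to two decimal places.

19.05

X̄̄ = (19.562 + 19.532 + 19.558 + 19.460 + 19.264 + 19.367) / 6 = 116.7430 / 6 = 19.4572
R̄ = (1.032 + 0.901 + 0.582 + 0.638 + 0.767 + 0.340) / 6 = 4.2600 / 6 = 0.7100
LCL = X̄̄ − A₂·R̄ = 19.4572 − 0.577 × 0.7100 = 19.0475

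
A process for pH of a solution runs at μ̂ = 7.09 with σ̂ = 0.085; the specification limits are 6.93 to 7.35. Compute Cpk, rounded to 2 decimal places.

Cpu = (USL − μ̂) / (3σ̂) = (7.35 − 7.09) / (3 × 0.085) = 1.0196; Cpl = (μ̂ − LSL) / (3σ̂) = (7.09 − 6.93) / (3 × 0.085) = 0.6275; Cpk = min(Cpu, Cpl) = 0.6275

0.63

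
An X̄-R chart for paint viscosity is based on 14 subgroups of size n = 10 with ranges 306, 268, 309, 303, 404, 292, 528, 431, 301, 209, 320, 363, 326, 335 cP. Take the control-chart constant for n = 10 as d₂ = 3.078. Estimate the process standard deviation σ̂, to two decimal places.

108.95

R̄ = (306 + 268 + 309 + 303 + 404 + 292 + 528 + 431 + 301 + 209 + 320 + 363 + 326 + 335) / 14 = 335.3571
σ̂ = R̄ / d₂ = 335.3571 / 3.078 = 108.9529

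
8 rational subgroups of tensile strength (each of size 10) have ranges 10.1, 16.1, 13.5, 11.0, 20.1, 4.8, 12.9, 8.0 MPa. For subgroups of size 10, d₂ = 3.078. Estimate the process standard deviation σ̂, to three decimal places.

R̄ = (10.1 + 16.1 + 13.5 + 11.0 + 20.1 + 4.8 + 12.9 + 8.0) / 8 = 12.0625
σ̂ = R̄ / d₂ = 12.0625 / 3.078 = 3.9189

3.919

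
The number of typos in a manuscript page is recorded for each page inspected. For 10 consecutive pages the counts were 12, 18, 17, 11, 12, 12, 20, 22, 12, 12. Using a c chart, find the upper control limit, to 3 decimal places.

c̄ = (12 + 18 + 17 + 11 + 12 + 12 + 20 + 22 + 12 + 12) / 10 = 148 / 10 = 14.8000
UCL = c̄ + 3√c̄ = 14.8000 + 3 × √14.8000 = 14.8000 + 3 × 3.8471 = 26.3412

26.341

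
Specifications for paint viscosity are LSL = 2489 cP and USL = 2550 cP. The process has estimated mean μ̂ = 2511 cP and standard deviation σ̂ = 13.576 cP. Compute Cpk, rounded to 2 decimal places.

Cpu = (USL − μ̂) / (3σ̂) = (2550 − 2511) / (3 × 13.576) = 0.9576; Cpl = (μ̂ − LSL) / (3σ̂) = (2511 − 2489) / (3 × 13.576) = 0.5402; Cpk = min(Cpu, Cpl) = 0.5402

0.54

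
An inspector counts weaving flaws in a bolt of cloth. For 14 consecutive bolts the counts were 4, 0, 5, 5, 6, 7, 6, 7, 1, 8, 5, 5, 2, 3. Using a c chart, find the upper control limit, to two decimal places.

10.99

c̄ = (4 + 0 + 5 + 5 + 6 + 7 + 6 + 7 + 1 + 8 + 5 + 5 + 2 + 3) / 14 = 64 / 14 = 4.5714
UCL = c̄ + 3√c̄ = 4.5714 + 3 × √4.5714 = 4.5714 + 3 × 2.1381 = 10.9857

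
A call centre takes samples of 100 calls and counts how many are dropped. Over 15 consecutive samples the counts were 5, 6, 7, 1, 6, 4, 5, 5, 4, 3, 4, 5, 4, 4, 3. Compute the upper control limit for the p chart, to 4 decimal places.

p̄ = Σdᵢ / (k·n) = 66 / (15 × 100) = 0.04400
UCL = p̄ + 3·√(p̄(1−p̄)/n) = 0.04400 + 3 × √(0.04400×0.95600/100) = 0.04400 + 3 × 0.02051 = 0.10553

0.1055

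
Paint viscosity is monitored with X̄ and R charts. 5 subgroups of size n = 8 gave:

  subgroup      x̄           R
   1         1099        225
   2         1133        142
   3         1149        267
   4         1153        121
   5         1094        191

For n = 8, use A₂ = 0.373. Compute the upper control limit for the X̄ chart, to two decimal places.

X̄̄ = (1099 + 1133 + 1149 + 1153 + 1094) / 5 = 5628.0000 / 5 = 1125.6000
R̄ = (225 + 142 + 267 + 121 + 191) / 5 = 946.0000 / 5 = 189.2000
UCL = X̄̄ + A₂·R̄ = 1125.6000 + 0.373 × 189.2000 = 1196.1716

1196.17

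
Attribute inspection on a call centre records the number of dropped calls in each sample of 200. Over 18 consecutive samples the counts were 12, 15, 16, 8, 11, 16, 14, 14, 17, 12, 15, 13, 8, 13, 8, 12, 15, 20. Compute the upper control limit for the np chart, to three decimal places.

23.840

p̄ = Σdᵢ / (k·n) = 239 / (18 × 200) = 0.06639
UCL = np̄ + 3·√(np̄(1−p̄)) = 13.2778 + 3 × √(13.2778×0.93361) = 13.2778 + 3 × 3.5208 = 23.8403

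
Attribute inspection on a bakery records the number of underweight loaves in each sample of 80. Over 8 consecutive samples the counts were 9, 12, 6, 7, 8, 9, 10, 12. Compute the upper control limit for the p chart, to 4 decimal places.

p̄ = Σdᵢ / (k·n) = 73 / (8 × 80) = 0.11406
UCL = p̄ + 3·√(p̄(1−p̄)/n) = 0.11406 + 3 × √(0.11406×0.88594/80) = 0.11406 + 3 × 0.03554 = 0.22069

0.2207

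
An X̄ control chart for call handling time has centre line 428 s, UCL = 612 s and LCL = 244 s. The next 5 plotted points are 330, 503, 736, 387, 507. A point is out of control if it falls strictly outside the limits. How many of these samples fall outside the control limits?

1

Compare each point to [244, 612]: sample 3 = 736 > UCL.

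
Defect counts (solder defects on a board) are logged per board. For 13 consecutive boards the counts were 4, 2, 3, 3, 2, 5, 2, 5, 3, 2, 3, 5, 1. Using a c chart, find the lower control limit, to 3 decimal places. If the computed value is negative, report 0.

0.000

c̄ = (4 + 2 + 3 + 3 + 2 + 5 + 2 + 5 + 3 + 2 + 3 + 5 + 1) / 13 = 40 / 13 = 3.0769
LCL = c̄ − 3√c̄ = 3.0769 − 3 × 1.7541 = -2.1854 → 0 (cannot be negative)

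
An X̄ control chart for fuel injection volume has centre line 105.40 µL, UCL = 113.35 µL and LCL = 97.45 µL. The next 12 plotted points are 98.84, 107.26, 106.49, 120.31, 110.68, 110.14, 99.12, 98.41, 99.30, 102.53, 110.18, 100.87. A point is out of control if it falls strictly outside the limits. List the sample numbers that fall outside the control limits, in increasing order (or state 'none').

Compare each point to [97.45, 113.35]: sample 4 = 120.31 > UCL.

4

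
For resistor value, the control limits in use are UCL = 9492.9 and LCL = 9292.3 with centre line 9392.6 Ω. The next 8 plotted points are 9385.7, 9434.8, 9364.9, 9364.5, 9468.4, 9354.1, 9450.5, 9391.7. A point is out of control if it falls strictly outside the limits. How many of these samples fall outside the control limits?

0

All 8 points lie within [9292.3, 9492.9].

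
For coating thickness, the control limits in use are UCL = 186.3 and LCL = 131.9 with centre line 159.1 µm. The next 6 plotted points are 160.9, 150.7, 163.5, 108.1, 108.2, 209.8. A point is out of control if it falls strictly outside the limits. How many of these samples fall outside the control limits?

Compare each point to [131.9, 186.3]: sample 4 = 108.1 < LCL; sample 5 = 108.2 < LCL; sample 6 = 209.8 > UCL.

3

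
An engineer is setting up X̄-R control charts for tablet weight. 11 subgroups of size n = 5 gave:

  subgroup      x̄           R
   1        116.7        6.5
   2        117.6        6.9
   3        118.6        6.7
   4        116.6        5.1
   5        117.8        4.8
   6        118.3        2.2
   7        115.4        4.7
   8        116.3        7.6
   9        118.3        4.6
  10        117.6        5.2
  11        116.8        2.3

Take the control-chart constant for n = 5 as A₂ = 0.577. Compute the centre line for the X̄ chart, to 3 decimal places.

X̄̄ = (116.7 + 117.6 + 118.6 + 116.6 + 117.8 + 118.3 + 115.4 + 116.3 + 118.3 + 117.6 + 116.8) / 11 = 1290.0000 / 11 = 117.2727
CL = X̄̄ = 117.2727

117.273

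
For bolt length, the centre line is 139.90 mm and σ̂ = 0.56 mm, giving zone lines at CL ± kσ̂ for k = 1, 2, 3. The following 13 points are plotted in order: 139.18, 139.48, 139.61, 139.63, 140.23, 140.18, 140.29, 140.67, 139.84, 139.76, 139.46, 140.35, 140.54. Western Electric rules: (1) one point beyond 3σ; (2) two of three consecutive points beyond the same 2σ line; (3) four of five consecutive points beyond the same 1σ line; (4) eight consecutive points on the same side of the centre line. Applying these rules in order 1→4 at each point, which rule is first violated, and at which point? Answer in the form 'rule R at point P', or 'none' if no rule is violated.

Zone of each point (C = within 1σ̂, B = 1σ̂–2σ̂, A = 2σ̂–3σ̂, * = beyond 3σ̂; sign = side of CL): 1:-B, 2:-C, 3:-C, 4:-C, 5:+C, 6:+C, 7:+C, 8:+B, 9:-C, 10:-C, 11:-C, 12:+C, 13:+B
No rule fires across all 13 points.

none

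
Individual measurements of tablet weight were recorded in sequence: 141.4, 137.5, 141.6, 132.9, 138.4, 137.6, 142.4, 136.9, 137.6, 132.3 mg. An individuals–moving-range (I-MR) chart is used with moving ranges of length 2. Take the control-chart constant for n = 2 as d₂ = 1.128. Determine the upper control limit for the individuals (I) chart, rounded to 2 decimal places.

X̄ = (141.4 + 137.5 + 141.6 + 132.9 + 138.4 + 137.6 + 142.4 + 136.9 + 137.6 + 132.3) / 10 = 137.8600
Moving ranges: 3.9, 4.1, 8.7, 5.5, 0.8, 4.8, 5.5, 0.7, 5.3; M̄R̄ = 39.3000 / 9 = 4.3667
UCL = X̄ + 3·M̄R̄/d₂ = 137.8600 + 3 × 4.3667 / 1.128 = 149.4735

149.47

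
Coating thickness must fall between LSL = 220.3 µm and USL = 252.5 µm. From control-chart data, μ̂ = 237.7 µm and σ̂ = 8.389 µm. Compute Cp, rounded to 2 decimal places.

Cp = (USL − LSL) / (6σ̂) = (252.5 − 220.3) / (6 × 8.389) = 32.2000 / 50.3340 = 0.6397

0.64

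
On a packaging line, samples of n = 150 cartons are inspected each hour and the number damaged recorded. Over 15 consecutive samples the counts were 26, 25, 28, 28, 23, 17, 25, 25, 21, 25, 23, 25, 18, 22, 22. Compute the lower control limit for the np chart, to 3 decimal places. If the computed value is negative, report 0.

p̄ = Σdᵢ / (k·n) = 353 / (15 × 150) = 0.15689
LCL = np̄ − 3·√(np̄(1−p̄)) = 23.5333 − 3 × 4.4543 = 10.1703

10.170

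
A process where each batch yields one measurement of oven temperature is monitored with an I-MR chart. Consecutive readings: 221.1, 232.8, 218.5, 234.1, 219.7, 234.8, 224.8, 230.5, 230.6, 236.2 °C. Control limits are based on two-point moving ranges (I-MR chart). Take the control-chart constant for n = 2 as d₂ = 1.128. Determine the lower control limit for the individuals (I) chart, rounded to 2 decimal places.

200.98

X̄ = (221.1 + 232.8 + 218.5 + 234.1 + 219.7 + 234.8 + 224.8 + 230.5 + 230.6 + 236.2) / 10 = 228.3100
Moving ranges: 11.7, 14.3, 15.6, 14.4, 15.1, 10.0, 5.7, 0.1, 5.6; M̄R̄ = 92.5000 / 9 = 10.2778
LCL = X̄ − 3·M̄R̄/d₂ = 228.3100 − 3 × 10.2778 / 1.128 = 200.9755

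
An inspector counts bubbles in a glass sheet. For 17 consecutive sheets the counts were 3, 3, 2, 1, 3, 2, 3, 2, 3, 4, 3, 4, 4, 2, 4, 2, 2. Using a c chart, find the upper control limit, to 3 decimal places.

c̄ = (3 + 3 + 2 + 1 + 3 + 2 + 3 + 2 + 3 + 4 + 3 + 4 + 4 + 2 + 4 + 2 + 2) / 17 = 47 / 17 = 2.7647
UCL = c̄ + 3√c̄ = 2.7647 + 3 × √2.7647 = 2.7647 + 3 × 1.6627 = 7.7529

7.753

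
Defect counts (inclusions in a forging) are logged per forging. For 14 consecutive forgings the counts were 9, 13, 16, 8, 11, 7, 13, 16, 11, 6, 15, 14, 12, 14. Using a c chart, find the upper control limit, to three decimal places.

22.085

c̄ = (9 + 13 + 16 + 8 + 11 + 7 + 13 + 16 + 11 + 6 + 15 + 14 + 12 + 14) / 14 = 165 / 14 = 11.7857
UCL = c̄ + 3√c̄ = 11.7857 + 3 × √11.7857 = 11.7857 + 3 × 3.4330 = 22.0848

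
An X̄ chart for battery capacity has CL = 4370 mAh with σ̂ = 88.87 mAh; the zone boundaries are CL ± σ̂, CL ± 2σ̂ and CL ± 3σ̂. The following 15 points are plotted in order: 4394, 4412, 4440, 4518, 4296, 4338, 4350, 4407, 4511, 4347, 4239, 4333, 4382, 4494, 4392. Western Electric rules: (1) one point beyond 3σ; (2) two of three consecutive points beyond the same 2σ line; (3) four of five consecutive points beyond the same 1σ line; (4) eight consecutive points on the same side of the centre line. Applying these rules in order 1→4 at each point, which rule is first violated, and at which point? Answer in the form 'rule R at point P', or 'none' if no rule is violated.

none

Zone of each point (C = within 1σ̂, B = 1σ̂–2σ̂, A = 2σ̂–3σ̂, * = beyond 3σ̂; sign = side of CL): 1:+C, 2:+C, 3:+C, 4:+B, 5:-C, 6:-C, 7:-C, 8:+C, 9:+B, 10:-C, 11:-B, 12:-C, 13:+C, 14:+B, 15:+C
No rule fires across all 15 points.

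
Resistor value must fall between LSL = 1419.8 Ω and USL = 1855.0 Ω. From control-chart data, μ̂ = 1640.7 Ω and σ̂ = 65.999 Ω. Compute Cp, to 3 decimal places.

Cp = (USL − LSL) / (6σ̂) = (1855.0 − 1419.8) / (6 × 65.999) = 435.2000 / 395.9940 = 1.0990

1.099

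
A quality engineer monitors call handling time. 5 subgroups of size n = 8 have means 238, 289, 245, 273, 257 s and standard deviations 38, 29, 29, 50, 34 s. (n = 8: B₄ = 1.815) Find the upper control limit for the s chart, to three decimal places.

s̄ = (38 + 29 + 29 + 50 + 34) / 5 = 36.0000
UCL_s = B₄·s̄ = 1.815 × 36.0000 = 65.3400

65.340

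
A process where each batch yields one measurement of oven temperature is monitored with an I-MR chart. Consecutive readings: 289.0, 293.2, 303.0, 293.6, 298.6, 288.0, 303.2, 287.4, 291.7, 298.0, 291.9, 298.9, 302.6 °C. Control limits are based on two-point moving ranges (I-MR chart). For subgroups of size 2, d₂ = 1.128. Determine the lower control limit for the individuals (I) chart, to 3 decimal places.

X̄ = (289.0 + 293.2 + 303.0 + 293.6 + 298.6 + 288.0 + 303.2 + 287.4 + 291.7 + 298.0 + 291.9 + 298.9 + 302.6) / 13 = 295.3154
Moving ranges: 4.2, 9.8, 9.4, 5.0, 10.6, 15.2, 15.8, 4.3, 6.3, 6.1, 7.0, 3.7; M̄R̄ = 97.4000 / 12 = 8.1167
LCL = X̄ − 3·M̄R̄/d₂ = 295.3154 − 3 × 8.1167 / 1.128 = 273.7285

273.729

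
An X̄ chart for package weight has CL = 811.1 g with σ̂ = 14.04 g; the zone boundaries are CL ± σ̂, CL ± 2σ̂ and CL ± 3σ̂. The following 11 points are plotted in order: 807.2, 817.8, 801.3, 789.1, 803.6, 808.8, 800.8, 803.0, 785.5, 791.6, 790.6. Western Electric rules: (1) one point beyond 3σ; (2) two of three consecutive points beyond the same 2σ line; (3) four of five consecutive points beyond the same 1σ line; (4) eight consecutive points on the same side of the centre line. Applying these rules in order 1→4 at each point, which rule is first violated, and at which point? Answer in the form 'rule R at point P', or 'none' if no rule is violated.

Zone of each point (C = within 1σ̂, B = 1σ̂–2σ̂, A = 2σ̂–3σ̂, * = beyond 3σ̂; sign = side of CL): 1:-C, 2:+C, 3:-C, 4:-B, 5:-C, 6:-C, 7:-C, 8:-C, 9:-B, 10:-B, 11:-B
Rule 4 (eight consecutive points on the same side of the centre line) is satisfied at point 10.

rule 4 at point 10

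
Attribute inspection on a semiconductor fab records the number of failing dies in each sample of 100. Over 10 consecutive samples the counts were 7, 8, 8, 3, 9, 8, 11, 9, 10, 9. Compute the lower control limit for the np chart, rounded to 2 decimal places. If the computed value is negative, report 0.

p̄ = Σdᵢ / (k·n) = 82 / (10 × 100) = 0.08200
LCL = np̄ − 3·√(np̄(1−p̄)) = 8.2000 − 3 × 2.7436 = -0.0309 → 0 (negative, so LCL = 0)

0.00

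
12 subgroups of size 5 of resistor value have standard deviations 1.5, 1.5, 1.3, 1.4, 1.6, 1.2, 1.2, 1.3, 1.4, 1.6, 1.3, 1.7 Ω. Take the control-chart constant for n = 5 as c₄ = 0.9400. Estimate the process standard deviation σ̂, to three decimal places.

s̄ = (1.5 + 1.5 + 1.3 + 1.4 + 1.6 + 1.2 + 1.2 + 1.3 + 1.4 + 1.6 + 1.3 + 1.7) / 12 = 1.4167
σ̂ = s̄ / c₄ = 1.4167 / 0.9400 = 1.5071

1.507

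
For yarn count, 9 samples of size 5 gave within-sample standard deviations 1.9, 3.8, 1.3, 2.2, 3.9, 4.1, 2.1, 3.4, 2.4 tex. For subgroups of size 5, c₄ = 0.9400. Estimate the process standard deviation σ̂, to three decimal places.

s̄ = (1.9 + 3.8 + 1.3 + 2.2 + 3.9 + 4.1 + 2.1 + 3.4 + 2.4) / 9 = 2.7889
σ̂ = s̄ / c₄ = 2.7889 / 0.9400 = 2.9669

2.967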